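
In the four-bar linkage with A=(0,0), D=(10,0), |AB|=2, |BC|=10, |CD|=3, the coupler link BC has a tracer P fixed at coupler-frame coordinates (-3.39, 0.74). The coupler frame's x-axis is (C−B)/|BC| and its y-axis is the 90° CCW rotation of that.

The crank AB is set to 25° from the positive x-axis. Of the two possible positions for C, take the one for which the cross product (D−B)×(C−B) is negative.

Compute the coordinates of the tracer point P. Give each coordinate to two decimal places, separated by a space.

-1.08 2.76

A=(0,0), D=(10.00,0)
B = A + 2.00·(cos25°, sin25°) = (1.8126, 0.8452)
|BD| = 8.2309
circle(B,10.00) ∩ circle(D,3.00): a=9.6434, h=2.6467
  candidates: C₊=(11.6768,2.4876) cross=21.784; C₋=(11.1332,-2.7777) cross=-21.784
  mode - wants cross < 0 → take C=(11.1332,-2.7777) (cross=-21.784)
ex = (C−B)/|BC| = (0.9321,-0.3623); ey = (0.3623,0.9321)
P = B + -3.39·ex + 0.74·ey = (-1.0790,2.7631)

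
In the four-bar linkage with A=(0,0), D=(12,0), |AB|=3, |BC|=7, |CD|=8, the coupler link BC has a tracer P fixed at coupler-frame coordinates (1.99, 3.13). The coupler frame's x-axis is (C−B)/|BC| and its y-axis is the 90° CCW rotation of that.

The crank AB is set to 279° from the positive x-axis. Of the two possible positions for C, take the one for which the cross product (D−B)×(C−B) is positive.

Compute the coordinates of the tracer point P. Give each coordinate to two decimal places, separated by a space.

-0.95 0.46

A=(0,0), D=(12.00,0)
B = A + 3.00·(cos279°, sin279°) = (0.4693, -2.9631)
|BD| = 11.9053
circle(B,7.00) ∩ circle(D,8.00): a=5.3227, h=4.5463
  candidates: C₊=(4.4930,2.7649) cross=54.125; C₋=(6.7560,-6.0416) cross=-54.125
  mode + wants cross > 0 → take C=(4.4930,2.7649) (cross=54.125)
ex = (C−B)/|BC| = (0.5748,0.8183); ey = (-0.8183,0.5748)
P = B + 1.99·ex + 3.13·ey = (-0.9481,0.4645)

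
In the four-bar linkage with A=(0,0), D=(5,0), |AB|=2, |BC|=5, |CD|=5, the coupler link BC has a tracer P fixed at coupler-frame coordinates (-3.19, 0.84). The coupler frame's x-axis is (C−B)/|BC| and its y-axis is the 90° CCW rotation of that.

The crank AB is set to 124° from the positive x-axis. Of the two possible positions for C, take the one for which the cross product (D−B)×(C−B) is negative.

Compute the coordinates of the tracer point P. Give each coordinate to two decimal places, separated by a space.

A=(0,0), D=(5.00,0)
B = A + 2.00·(cos124°, sin124°) = (-1.1184, 1.6581)
|BD| = 6.3391
circle(B,5.00) ∩ circle(D,5.00): a=3.1695, h=3.8670
  candidates: C₊=(2.9523,4.5615) cross=24.513; C₋=(0.9293,-2.9034) cross=-24.513
  mode - wants cross < 0 → take C=(0.9293,-2.9034) (cross=-24.513)
ex = (C−B)/|BC| = (0.4095,-0.9123); ey = (0.9123,0.4095)
P = B + -3.19·ex + 0.84·ey = (-1.6585,4.9123)

-1.66 4.91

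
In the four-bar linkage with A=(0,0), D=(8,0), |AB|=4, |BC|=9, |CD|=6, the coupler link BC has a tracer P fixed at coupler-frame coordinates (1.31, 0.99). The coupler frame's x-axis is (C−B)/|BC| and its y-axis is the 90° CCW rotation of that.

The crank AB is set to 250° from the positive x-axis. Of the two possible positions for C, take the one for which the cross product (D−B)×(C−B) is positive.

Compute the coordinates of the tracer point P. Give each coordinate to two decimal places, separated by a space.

A=(0,0), D=(8.00,0)
B = A + 4.00·(cos250°, sin250°) = (-1.3681, -3.7588)
|BD| = 10.0940
circle(B,9.00) ∩ circle(D,6.00): a=7.2761, h=5.2971
  candidates: C₊=(3.4122,3.8668) cross=53.469; C₋=(7.3572,-5.9655) cross=-53.469
  mode + wants cross > 0 → take C=(3.4122,3.8668) (cross=53.469)
ex = (C−B)/|BC| = (0.5311,0.8473); ey = (-0.8473,0.5311)
P = B + 1.31·ex + 0.99·ey = (-1.5111,-2.1230)

-1.51 -2.12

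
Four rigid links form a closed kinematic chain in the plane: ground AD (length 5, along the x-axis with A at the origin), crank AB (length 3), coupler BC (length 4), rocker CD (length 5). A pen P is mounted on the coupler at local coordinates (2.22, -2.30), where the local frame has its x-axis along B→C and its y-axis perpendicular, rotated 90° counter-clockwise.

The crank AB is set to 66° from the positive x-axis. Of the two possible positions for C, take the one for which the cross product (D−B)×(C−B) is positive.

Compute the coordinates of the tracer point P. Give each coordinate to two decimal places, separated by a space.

4.35 2.08

A=(0,0), D=(5.00,0)
B = A + 3.00·(cos66°, sin66°) = (1.2202, 2.7406)
|BD| = 4.6688
circle(B,4.00) ∩ circle(D,5.00): a=1.3706, h=3.7579
  candidates: C₊=(4.5357,4.9784) cross=17.545; C₋=(0.1239,-1.1062) cross=-17.545
  mode + wants cross > 0 → take C=(4.5357,4.9784) (cross=17.545)
ex = (C−B)/|BC| = (0.8289,0.5594); ey = (-0.5594,0.8289)
P = B + 2.22·ex + -2.30·ey = (4.3470,2.0762)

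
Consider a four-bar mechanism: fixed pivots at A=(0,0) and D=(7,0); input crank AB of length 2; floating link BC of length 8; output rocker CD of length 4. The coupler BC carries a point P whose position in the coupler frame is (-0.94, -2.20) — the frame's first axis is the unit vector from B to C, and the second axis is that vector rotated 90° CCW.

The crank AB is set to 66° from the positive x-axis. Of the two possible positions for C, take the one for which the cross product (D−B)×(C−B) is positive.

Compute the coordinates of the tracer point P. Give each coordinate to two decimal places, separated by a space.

0.40 -0.53

A=(0,0), D=(7.00,0)
B = A + 2.00·(cos66°, sin66°) = (0.8135, 1.8271)
|BD| = 6.4507
circle(B,8.00) ∩ circle(D,4.00): a=6.9459, h=3.9692
  candidates: C₊=(8.5992,3.6664) cross=25.604; C₋=(6.3507,-3.9469) cross=-25.604
  mode + wants cross > 0 → take C=(8.5992,3.6664) (cross=25.604)
ex = (C−B)/|BC| = (0.9732,0.2299); ey = (-0.2299,0.9732)
P = B + -0.94·ex + -2.20·ey = (0.4045,-0.5301)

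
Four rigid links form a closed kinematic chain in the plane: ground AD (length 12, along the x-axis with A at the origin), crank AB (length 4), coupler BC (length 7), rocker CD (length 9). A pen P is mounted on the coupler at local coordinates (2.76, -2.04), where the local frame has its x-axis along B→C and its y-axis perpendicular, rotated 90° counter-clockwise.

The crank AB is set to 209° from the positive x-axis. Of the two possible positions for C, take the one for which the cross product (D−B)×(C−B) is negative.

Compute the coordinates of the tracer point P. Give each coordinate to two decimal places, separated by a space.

A=(0,0), D=(12.00,0)
B = A + 4.00·(cos209°, sin209°) = (-3.4985, -1.9392)
|BD| = 15.6193
circle(B,7.00) ∩ circle(D,9.00): a=6.7853, h=1.7204
  candidates: C₊=(3.0207,0.6103) cross=26.872; C₋=(3.4479,-2.8039) cross=-26.872
  mode - wants cross < 0 → take C=(3.4479,-2.8039) (cross=-26.872)
ex = (C−B)/|BC| = (0.9923,-0.1235); ey = (0.1235,0.9923)
P = B + 2.76·ex + -2.04·ey = (-1.0116,-4.3045)

-1.01 -4.30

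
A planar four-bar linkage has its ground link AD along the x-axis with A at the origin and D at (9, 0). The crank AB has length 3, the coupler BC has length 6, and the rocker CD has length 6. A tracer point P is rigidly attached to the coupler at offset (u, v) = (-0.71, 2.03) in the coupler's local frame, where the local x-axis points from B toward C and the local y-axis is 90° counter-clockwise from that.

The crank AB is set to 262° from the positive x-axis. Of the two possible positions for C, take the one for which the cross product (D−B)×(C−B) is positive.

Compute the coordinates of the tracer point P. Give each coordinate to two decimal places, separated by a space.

A=(0,0), D=(9.00,0)
B = A + 3.00·(cos262°, sin262°) = (-0.4175, -2.9708)
|BD| = 9.8750
circle(B,6.00) ∩ circle(D,6.00): a=4.9375, h=3.4090
  candidates: C₊=(3.2657,1.7657) cross=33.664; C₋=(5.3168,-4.7365) cross=-33.664
  mode + wants cross > 0 → take C=(3.2657,1.7657) (cross=33.664)
ex = (C−B)/|BC| = (0.6139,0.7894); ey = (-0.7894,0.6139)
P = B + -0.71·ex + 2.03·ey = (-2.4559,-2.2851)

-2.46 -2.29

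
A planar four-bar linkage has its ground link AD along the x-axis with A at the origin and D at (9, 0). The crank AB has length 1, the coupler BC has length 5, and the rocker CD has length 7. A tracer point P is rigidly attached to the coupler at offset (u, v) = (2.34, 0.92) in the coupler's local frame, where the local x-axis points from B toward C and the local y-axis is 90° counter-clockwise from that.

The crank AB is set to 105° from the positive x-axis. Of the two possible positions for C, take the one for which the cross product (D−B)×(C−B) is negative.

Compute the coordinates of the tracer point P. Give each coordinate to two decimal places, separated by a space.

A=(0,0), D=(9.00,0)
B = A + 1.00·(cos105°, sin105°) = (-0.2588, 0.9659)
|BD| = 9.3091
circle(B,5.00) ∩ circle(D,7.00): a=3.3655, h=3.6978
  candidates: C₊=(3.4722,4.2945) cross=34.423; C₋=(2.7048,-3.0611) cross=-34.423
  mode - wants cross < 0 → take C=(2.7048,-3.0611) (cross=-34.423)
ex = (C−B)/|BC| = (0.5927,-0.8054); ey = (0.8054,0.5927)
P = B + 2.34·ex + 0.92·ey = (1.8691,-0.3734)

1.87 -0.37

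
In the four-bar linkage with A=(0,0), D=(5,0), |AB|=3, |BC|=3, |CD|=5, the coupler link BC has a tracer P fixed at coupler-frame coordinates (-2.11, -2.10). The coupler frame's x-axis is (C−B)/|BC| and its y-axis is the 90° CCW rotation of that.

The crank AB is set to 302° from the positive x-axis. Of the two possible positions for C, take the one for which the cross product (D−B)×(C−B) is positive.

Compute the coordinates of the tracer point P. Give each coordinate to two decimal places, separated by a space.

A=(0,0), D=(5.00,0)
B = A + 3.00·(cos302°, sin302°) = (1.5898, -2.5441)
|BD| = 4.2547
circle(B,3.00) ∩ circle(D,5.00): a=0.2471, h=2.9898
  candidates: C₊=(-0.0000,0.0000) cross=12.721; C₋=(3.5756,-4.7928) cross=-12.721
  mode + wants cross > 0 → take C=(-0.0000,0.0000) (cross=12.721)
ex = (C−B)/|BC| = (-0.5299,0.8480); ey = (-0.8480,-0.5299)
P = B + -2.11·ex + -2.10·ey = (4.4888,-3.2207)

4.49 -3.22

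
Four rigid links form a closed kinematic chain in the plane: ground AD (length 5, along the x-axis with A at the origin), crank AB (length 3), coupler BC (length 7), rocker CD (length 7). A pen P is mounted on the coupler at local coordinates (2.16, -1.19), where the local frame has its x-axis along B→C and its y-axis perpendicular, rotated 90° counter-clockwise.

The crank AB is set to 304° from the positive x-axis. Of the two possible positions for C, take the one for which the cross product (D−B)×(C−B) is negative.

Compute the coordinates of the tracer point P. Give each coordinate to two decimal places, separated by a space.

2.73 -4.72

A=(0,0), D=(5.00,0)
B = A + 3.00·(cos304°, sin304°) = (1.6776, -2.4871)
|BD| = 4.1502
circle(B,7.00) ∩ circle(D,7.00): a=2.0751, h=6.6854
  candidates: C₊=(-0.6676,4.1084) cross=27.746; C₋=(7.3452,-6.5955) cross=-27.746
  mode - wants cross < 0 → take C=(7.3452,-6.5955) (cross=-27.746)
ex = (C−B)/|BC| = (0.8097,-0.5869); ey = (0.5869,0.8097)
P = B + 2.16·ex + -1.19·ey = (2.7280,-4.7183)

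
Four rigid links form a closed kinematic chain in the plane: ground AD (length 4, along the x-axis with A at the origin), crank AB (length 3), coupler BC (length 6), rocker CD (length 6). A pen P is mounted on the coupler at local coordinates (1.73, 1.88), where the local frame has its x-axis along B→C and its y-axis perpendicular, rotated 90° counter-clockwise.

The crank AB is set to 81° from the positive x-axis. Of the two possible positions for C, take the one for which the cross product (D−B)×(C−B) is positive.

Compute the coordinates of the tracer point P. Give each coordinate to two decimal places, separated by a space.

A=(0,0), D=(4.00,0)
B = A + 3.00·(cos81°, sin81°) = (0.4693, 2.9631)
|BD| = 4.6093
circle(B,6.00) ∩ circle(D,6.00): a=2.3046, h=5.5397
  candidates: C₊=(5.7958,5.7249) cross=25.534; C₋=(-1.3265,-2.7619) cross=-25.534
  mode + wants cross > 0 → take C=(5.7958,5.7249) (cross=25.534)
ex = (C−B)/|BC| = (0.8878,0.4603); ey = (-0.4603,0.8878)
P = B + 1.73·ex + 1.88·ey = (1.1397,5.4284)

1.14 5.43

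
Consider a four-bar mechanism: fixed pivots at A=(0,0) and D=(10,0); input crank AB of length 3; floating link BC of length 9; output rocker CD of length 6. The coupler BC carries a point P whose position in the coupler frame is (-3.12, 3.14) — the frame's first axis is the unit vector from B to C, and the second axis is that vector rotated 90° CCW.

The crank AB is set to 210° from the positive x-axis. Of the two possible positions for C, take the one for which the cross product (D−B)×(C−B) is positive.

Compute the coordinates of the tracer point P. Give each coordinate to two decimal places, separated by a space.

A=(0,0), D=(10.00,0)
B = A + 3.00·(cos210°, sin210°) = (-2.5981, -1.5000)
|BD| = 12.6871
circle(B,9.00) ∩ circle(D,6.00): a=8.1170, h=3.8877
  candidates: C₊=(5.0023,3.3201) cross=49.324; C₋=(5.9216,-4.4008) cross=-49.324
  mode + wants cross > 0 → take C=(5.0023,3.3201) (cross=49.324)
ex = (C−B)/|BC| = (0.8445,0.5356); ey = (-0.5356,0.8445)
P = B + -3.12·ex + 3.14·ey = (-6.9146,-0.5193)

-6.91 -0.52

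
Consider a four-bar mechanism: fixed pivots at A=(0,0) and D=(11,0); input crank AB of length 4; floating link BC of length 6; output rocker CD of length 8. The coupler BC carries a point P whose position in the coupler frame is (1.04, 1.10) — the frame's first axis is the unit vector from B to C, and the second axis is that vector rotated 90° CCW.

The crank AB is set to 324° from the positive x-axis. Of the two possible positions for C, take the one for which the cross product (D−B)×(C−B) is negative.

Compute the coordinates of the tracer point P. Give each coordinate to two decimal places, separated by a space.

A=(0,0), D=(11.00,0)
B = A + 4.00·(cos324°, sin324°) = (3.2361, -2.3511)
|BD| = 8.1121
circle(B,6.00) ∩ circle(D,8.00): a=2.3302, h=5.5290
  candidates: C₊=(3.8638,3.6159) cross=44.852; C₋=(7.0688,-6.9675) cross=-44.852
  mode - wants cross < 0 → take C=(7.0688,-6.9675) (cross=-44.852)
ex = (C−B)/|BC| = (0.6388,-0.7694); ey = (0.7694,0.6388)
P = B + 1.04·ex + 1.10·ey = (4.7467,-2.4486)

4.75 -2.45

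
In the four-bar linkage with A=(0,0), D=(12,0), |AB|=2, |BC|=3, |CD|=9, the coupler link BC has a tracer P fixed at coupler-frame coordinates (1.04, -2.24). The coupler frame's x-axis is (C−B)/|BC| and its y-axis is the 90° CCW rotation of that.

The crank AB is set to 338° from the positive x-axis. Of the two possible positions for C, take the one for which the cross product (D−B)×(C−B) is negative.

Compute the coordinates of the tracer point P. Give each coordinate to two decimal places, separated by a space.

A=(0,0), D=(12.00,0)
B = A + 2.00·(cos338°, sin338°) = (1.8544, -0.7492)
|BD| = 10.1733
circle(B,3.00) ∩ circle(D,9.00): a=1.5479, h=2.5698
  candidates: C₊=(3.2088,1.9276) cross=26.143; C₋=(3.5874,-3.1980) cross=-26.143
  mode - wants cross < 0 → take C=(3.5874,-3.1980) (cross=-26.143)
ex = (C−B)/|BC| = (0.5777,-0.8163); ey = (0.8163,0.5777)
P = B + 1.04·ex + -2.24·ey = (0.6267,-2.8921)

0.63 -2.89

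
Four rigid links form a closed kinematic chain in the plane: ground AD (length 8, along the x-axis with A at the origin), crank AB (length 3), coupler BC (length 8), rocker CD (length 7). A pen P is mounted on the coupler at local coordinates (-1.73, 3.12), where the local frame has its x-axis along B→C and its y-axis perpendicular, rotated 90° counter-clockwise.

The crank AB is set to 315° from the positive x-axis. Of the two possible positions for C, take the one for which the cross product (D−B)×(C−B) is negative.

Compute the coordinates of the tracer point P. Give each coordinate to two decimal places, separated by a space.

2.64 1.41

A=(0,0), D=(8.00,0)
B = A + 3.00·(cos315°, sin315°) = (2.1213, -2.1213)
|BD| = 6.2497
circle(B,8.00) ∩ circle(D,7.00): a=4.3249, h=6.7302
  candidates: C₊=(3.9051,5.6773) cross=42.062; C₋=(8.4739,-6.9839) cross=-42.062
  mode - wants cross < 0 → take C=(8.4739,-6.9839) (cross=-42.062)
ex = (C−B)/|BC| = (0.7941,-0.6078); ey = (0.6078,0.7941)
P = B + -1.73·ex + 3.12·ey = (2.6440,1.4077)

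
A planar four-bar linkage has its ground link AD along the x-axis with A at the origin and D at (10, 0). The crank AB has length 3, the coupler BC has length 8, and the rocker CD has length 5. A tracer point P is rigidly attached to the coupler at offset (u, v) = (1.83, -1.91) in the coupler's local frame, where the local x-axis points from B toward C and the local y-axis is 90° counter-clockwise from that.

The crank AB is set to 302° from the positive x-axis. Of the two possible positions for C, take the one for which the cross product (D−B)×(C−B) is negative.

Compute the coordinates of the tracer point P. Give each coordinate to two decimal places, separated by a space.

2.76 -4.91

A=(0,0), D=(10.00,0)
B = A + 3.00·(cos302°, sin302°) = (1.5898, -2.5441)
|BD| = 8.7866
circle(B,8.00) ∩ circle(D,5.00): a=6.6126, h=4.5026
  candidates: C₊=(6.6154,3.6803) cross=39.563; C₋=(9.2228,-4.9392) cross=-39.563
  mode - wants cross < 0 → take C=(9.2228,-4.9392) (cross=-39.563)
ex = (C−B)/|BC| = (0.9541,-0.2994); ey = (0.2994,0.9541)
P = B + 1.83·ex + -1.91·ey = (2.7640,-4.9144)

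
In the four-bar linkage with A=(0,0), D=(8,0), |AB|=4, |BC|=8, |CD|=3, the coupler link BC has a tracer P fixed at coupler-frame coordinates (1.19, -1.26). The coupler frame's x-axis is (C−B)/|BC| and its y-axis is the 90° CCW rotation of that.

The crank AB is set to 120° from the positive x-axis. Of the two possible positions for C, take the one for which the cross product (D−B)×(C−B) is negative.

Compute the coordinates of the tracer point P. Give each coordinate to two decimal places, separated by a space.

-1.56 1.79

A=(0,0), D=(8.00,0)
B = A + 4.00·(cos120°, sin120°) = (-2.0000, 3.4641)
|BD| = 10.5830
circle(B,8.00) ∩ circle(D,3.00): a=7.8900, h=1.3220
  candidates: C₊=(5.8881,2.1307) cross=13.991; C₋=(5.0226,-0.3677) cross=-13.991
  mode - wants cross < 0 → take C=(5.0226,-0.3677) (cross=-13.991)
ex = (C−B)/|BC| = (0.8778,-0.4790); ey = (0.4790,0.8778)
P = B + 1.19·ex + -1.26·ey = (-1.5589,1.7881)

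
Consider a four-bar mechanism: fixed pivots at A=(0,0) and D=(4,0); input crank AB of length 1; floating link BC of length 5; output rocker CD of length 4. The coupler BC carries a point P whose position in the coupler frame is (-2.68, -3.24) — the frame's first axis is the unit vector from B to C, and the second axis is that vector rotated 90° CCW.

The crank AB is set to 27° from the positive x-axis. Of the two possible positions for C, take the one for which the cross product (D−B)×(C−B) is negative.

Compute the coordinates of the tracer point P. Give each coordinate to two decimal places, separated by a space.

A=(0,0), D=(4.00,0)
B = A + 1.00·(cos27°, sin27°) = (0.8910, 0.4540)
|BD| = 3.1420
circle(B,5.00) ∩ circle(D,4.00): a=3.0032, h=3.9976
  candidates: C₊=(4.4403,3.9757) cross=12.560; C₋=(3.2851,-3.9356) cross=-12.560
  mode - wants cross < 0 → take C=(3.2851,-3.9356) (cross=-12.560)
ex = (C−B)/|BC| = (0.4788,-0.8779); ey = (0.8779,0.4788)
P = B + -2.68·ex + -3.24·ey = (-3.2367,1.2554)

-3.24 1.26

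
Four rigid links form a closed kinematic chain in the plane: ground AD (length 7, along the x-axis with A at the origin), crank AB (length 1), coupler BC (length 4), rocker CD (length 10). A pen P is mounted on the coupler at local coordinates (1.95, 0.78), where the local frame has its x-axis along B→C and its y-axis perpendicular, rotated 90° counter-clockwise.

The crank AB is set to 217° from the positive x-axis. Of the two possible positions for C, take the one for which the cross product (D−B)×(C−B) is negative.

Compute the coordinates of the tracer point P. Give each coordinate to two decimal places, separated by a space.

-0.62 -2.69

A=(0,0), D=(7.00,0)
B = A + 1.00·(cos217°, sin217°) = (-0.7986, -0.6018)
|BD| = 7.8218
circle(B,4.00) ∩ circle(D,10.00): a=-1.4587, h=3.7245
  candidates: C₊=(-2.5396,2.9995) cross=29.133; C₋=(-1.9664,-4.4276) cross=-29.133
  mode - wants cross < 0 → take C=(-1.9664,-4.4276) (cross=-29.133)
ex = (C−B)/|BC| = (-0.2919,-0.9564); ey = (0.9564,-0.2919)
P = B + 1.95·ex + 0.78·ey = (-0.6219,-2.6946)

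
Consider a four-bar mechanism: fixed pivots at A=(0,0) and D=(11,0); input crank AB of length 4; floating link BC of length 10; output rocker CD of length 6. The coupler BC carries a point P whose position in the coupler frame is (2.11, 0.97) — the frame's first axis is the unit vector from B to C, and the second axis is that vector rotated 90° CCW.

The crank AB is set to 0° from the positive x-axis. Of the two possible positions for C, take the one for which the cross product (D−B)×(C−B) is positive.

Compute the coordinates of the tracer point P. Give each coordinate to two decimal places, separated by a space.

A=(0,0), D=(11.00,0)
B = A + 4.00·(cos0°, sin0°) = (4.0000, 0.0000)
|BD| = 7.0000
circle(B,10.00) ∩ circle(D,6.00): a=8.0714, h=5.9036
  candidates: C₊=(12.0714,5.9036) cross=41.325; C₋=(12.0714,-5.9036) cross=-41.325
  mode + wants cross > 0 → take C=(12.0714,5.9036) (cross=41.325)
ex = (C−B)/|BC| = (0.8071,0.5904); ey = (-0.5904,0.8071)
P = B + 2.11·ex + 0.97·ey = (5.1304,2.0286)

5.13 2.03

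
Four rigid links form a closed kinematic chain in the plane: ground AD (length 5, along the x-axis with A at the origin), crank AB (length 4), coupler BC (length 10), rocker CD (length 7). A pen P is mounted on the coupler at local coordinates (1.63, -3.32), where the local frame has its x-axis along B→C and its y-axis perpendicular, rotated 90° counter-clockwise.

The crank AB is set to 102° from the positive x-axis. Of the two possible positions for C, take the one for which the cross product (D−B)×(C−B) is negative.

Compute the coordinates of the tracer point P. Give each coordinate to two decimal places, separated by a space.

A=(0,0), D=(5.00,0)
B = A + 4.00·(cos102°, sin102°) = (-0.8316, 3.9126)
|BD| = 7.0226
circle(B,10.00) ∩ circle(D,7.00): a=7.1424, h=6.9990
  candidates: C₊=(8.9990,5.7453) cross=49.151; C₋=(1.2001,-5.8788) cross=-49.151
  mode - wants cross < 0 → take C=(1.2001,-5.8788) (cross=-49.151)
ex = (C−B)/|BC| = (0.2032,-0.9791); ey = (0.9791,0.2032)
P = B + 1.63·ex + -3.32·ey = (-3.7512,1.6421)

-3.75 1.64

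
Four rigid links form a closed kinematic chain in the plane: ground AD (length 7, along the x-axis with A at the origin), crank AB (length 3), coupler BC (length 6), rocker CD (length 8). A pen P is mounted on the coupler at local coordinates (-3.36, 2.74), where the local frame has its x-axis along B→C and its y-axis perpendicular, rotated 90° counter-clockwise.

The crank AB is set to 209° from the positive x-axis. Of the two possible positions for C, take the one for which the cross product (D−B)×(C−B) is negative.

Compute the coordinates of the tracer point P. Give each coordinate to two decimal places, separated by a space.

-2.94 2.87

A=(0,0), D=(7.00,0)
B = A + 3.00·(cos209°, sin209°) = (-2.6239, -1.4544)
|BD| = 9.7331
circle(B,6.00) ∩ circle(D,8.00): a=3.4282, h=4.9242
  candidates: C₊=(0.0300,3.9267) cross=47.928; C₋=(1.5017,-5.8110) cross=-47.928
  mode - wants cross < 0 → take C=(1.5017,-5.8110) (cross=-47.928)
ex = (C−B)/|BC| = (0.6876,-0.7261); ey = (0.7261,0.6876)
P = B + -3.36·ex + 2.74·ey = (-2.9446,2.8693)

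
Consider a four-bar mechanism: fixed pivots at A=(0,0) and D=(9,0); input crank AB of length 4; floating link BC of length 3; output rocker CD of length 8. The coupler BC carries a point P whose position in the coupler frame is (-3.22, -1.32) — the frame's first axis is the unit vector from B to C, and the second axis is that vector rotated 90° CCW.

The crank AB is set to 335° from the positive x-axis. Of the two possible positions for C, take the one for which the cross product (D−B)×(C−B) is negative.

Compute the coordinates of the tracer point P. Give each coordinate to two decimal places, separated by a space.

A=(0,0), D=(9.00,0)
B = A + 4.00·(cos335°, sin335°) = (3.6252, -1.6905)
|BD| = 5.6343
circle(B,3.00) ∩ circle(D,8.00): a=-2.0636, h=2.1775
  candidates: C₊=(1.0034,-0.2324) cross=12.269; C₋=(2.3100,-4.3868) cross=-12.269
  mode - wants cross < 0 → take C=(2.3100,-4.3868) (cross=-12.269)
ex = (C−B)/|BC| = (-0.4384,-0.8988); ey = (0.8988,-0.4384)
P = B + -3.22·ex + -1.32·ey = (3.8505,1.7823)

3.85 1.78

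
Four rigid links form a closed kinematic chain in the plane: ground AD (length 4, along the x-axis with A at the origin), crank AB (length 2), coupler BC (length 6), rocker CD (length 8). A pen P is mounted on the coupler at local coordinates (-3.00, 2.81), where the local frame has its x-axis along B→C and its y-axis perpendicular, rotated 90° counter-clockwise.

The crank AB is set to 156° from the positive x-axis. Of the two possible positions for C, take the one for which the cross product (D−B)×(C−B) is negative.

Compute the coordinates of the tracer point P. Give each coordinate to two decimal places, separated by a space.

1.11 3.68

A=(0,0), D=(4.00,0)
B = A + 2.00·(cos156°, sin156°) = (-1.8271, 0.8135)
|BD| = 5.8836
circle(B,6.00) ∩ circle(D,8.00): a=0.5623, h=5.9736
  candidates: C₊=(-0.4443,6.6520) cross=35.146; C₋=(-2.0961,-5.1805) cross=-35.146
  mode - wants cross < 0 → take C=(-2.0961,-5.1805) (cross=-35.146)
ex = (C−B)/|BC| = (-0.0448,-0.9990); ey = (0.9990,-0.0448)
P = B + -3.00·ex + 2.81·ey = (1.1146,3.6845)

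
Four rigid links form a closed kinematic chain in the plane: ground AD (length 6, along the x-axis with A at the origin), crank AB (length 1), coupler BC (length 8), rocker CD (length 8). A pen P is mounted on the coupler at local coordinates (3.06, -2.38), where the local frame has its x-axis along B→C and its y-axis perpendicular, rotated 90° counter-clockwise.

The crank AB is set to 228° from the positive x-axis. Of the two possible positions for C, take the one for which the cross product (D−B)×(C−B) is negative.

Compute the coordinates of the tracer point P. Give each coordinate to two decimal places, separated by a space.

A=(0,0), D=(6.00,0)
B = A + 1.00·(cos228°, sin228°) = (-0.6691, -0.7431)
|BD| = 6.7104
circle(B,8.00) ∩ circle(D,8.00): a=3.3552, h=7.2624
  candidates: C₊=(1.8612,6.8462) cross=48.734; C₋=(3.4697,-7.5893) cross=-48.734
  mode - wants cross < 0 → take C=(3.4697,-7.5893) (cross=-48.734)
ex = (C−B)/|BC| = (0.5174,-0.8558); ey = (0.8558,0.5174)
P = B + 3.06·ex + -2.38·ey = (-1.1228,-4.5931)

-1.12 -4.59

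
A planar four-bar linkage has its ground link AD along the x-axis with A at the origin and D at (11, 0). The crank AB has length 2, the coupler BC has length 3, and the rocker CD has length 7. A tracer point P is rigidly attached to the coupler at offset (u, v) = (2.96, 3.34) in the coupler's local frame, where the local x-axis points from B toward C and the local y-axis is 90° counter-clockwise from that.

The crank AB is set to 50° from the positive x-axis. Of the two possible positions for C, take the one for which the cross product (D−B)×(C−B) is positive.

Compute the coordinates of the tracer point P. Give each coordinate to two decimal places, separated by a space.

A=(0,0), D=(11.00,0)
B = A + 2.00·(cos50°, sin50°) = (1.2856, 1.5321)
|BD| = 9.8345
circle(B,3.00) ∩ circle(D,7.00): a=2.8836, h=0.8276
  candidates: C₊=(4.2629,1.9003) cross=8.139; C₋=(4.0050,0.2654) cross=-8.139
  mode + wants cross > 0 → take C=(4.2629,1.9003) (cross=8.139)
ex = (C−B)/|BC| = (0.9924,0.1228); ey = (-0.1228,0.9924)
P = B + 2.96·ex + 3.34·ey = (3.8132,5.2102)

3.81 5.21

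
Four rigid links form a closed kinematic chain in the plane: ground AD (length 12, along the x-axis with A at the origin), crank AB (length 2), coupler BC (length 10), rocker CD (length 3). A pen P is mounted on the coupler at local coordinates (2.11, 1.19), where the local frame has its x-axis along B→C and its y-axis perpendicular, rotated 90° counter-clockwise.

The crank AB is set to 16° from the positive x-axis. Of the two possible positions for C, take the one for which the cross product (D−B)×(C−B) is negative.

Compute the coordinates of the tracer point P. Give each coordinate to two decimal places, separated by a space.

A=(0,0), D=(12.00,0)
B = A + 2.00·(cos16°, sin16°) = (1.9225, 0.5513)
|BD| = 10.0925
circle(B,10.00) ∩ circle(D,3.00): a=9.5546, h=2.9514
  candidates: C₊=(11.6240,2.9763) cross=29.787; C₋=(11.3016,-2.9176) cross=-29.787
  mode - wants cross < 0 → take C=(11.3016,-2.9176) (cross=-29.787)
ex = (C−B)/|BC| = (0.9379,-0.3469); ey = (0.3469,0.9379)
P = B + 2.11·ex + 1.19·ey = (4.3143,0.9355)

4.31 0.94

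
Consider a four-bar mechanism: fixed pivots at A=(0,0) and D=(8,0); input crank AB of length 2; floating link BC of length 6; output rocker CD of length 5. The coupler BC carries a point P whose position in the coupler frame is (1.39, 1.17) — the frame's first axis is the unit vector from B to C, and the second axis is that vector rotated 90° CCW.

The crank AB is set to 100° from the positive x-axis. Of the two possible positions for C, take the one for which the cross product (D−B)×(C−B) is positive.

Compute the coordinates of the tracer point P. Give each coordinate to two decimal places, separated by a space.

0.52 3.57

A=(0,0), D=(8.00,0)
B = A + 2.00·(cos100°, sin100°) = (-0.3473, 1.9696)
|BD| = 8.5765
circle(B,6.00) ∩ circle(D,5.00): a=4.9295, h=3.4205
  candidates: C₊=(5.2360,4.1666) cross=29.336; C₋=(3.6650,-2.4915) cross=-29.336
  mode + wants cross > 0 → take C=(5.2360,4.1666) (cross=29.336)
ex = (C−B)/|BC| = (0.9306,0.3662); ey = (-0.3662,0.9306)
P = B + 1.39·ex + 1.17·ey = (0.5178,3.5673)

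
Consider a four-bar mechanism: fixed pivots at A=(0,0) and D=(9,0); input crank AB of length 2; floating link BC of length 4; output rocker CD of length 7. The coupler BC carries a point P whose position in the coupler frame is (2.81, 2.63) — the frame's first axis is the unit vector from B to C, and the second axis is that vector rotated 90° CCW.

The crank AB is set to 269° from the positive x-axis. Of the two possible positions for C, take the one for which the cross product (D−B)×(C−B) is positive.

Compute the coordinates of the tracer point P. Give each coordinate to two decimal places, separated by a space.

A=(0,0), D=(9.00,0)
B = A + 2.00·(cos269°, sin269°) = (-0.0349, -1.9997)
|BD| = 9.2536
circle(B,4.00) ∩ circle(D,7.00): a=2.8437, h=2.8131
  candidates: C₊=(2.1337,1.3614) cross=26.031; C₋=(3.3495,-4.1318) cross=-26.031
  mode + wants cross > 0 → take C=(2.1337,1.3614) (cross=26.031)
ex = (C−B)/|BC| = (0.5421,0.8403); ey = (-0.8403,0.5421)
P = B + 2.81·ex + 2.63·ey = (-0.7214,1.7873)

-0.72 1.79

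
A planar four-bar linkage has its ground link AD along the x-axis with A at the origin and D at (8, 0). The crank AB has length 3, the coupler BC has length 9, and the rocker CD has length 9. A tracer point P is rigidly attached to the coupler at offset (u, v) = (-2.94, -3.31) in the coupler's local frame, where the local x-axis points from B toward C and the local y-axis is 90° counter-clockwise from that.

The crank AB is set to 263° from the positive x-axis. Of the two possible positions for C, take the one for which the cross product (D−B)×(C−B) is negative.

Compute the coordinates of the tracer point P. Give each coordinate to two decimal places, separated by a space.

-4.75 -3.56

A=(0,0), D=(8.00,0)
B = A + 3.00·(cos263°, sin263°) = (-0.3656, -2.9776)
|BD| = 8.8797
circle(B,9.00) ∩ circle(D,9.00): a=4.4399, h=7.8286
  candidates: C₊=(1.1920,5.8865) cross=69.516; C₋=(6.4424,-8.8642) cross=-69.516
  mode - wants cross < 0 → take C=(6.4424,-8.8642) (cross=-69.516)
ex = (C−B)/|BC| = (0.7564,-0.6541); ey = (0.6541,0.7564)
P = B + -2.94·ex + -3.31·ey = (-4.7545,-3.5585)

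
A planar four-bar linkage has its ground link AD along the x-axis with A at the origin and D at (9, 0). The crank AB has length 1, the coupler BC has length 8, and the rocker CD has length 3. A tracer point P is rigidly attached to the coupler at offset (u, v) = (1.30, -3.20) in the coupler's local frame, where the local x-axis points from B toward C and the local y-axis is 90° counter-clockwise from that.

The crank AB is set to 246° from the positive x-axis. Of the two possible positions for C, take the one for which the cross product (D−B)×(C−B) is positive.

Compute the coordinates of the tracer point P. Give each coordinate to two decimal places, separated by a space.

2.04 -3.35

A=(0,0), D=(9.00,0)
B = A + 1.00·(cos246°, sin246°) = (-0.4067, -0.9135)
|BD| = 9.4510
circle(B,8.00) ∩ circle(D,3.00): a=7.6352, h=2.3881
  candidates: C₊=(6.9619,2.2014) cross=22.570; C₋=(7.4236,-2.5524) cross=-22.570
  mode + wants cross > 0 → take C=(6.9619,2.2014) (cross=22.570)
ex = (C−B)/|BC| = (0.9211,0.3894); ey = (-0.3894,0.9211)
P = B + 1.30·ex + -3.20·ey = (2.0367,-3.3548)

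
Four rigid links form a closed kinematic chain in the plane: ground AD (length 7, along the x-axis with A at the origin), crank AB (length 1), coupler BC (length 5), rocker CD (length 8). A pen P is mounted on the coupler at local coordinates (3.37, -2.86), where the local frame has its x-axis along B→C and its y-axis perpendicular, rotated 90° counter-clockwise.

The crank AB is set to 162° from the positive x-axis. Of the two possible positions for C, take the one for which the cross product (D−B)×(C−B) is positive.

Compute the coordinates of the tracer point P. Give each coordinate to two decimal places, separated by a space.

A=(0,0), D=(7.00,0)
B = A + 1.00·(cos162°, sin162°) = (-0.9511, 0.3090)
|BD| = 7.9571
circle(B,5.00) ∩ circle(D,8.00): a=1.5279, h=4.7608
  candidates: C₊=(0.7606,5.0069) cross=37.882; C₋=(0.3908,-4.5076) cross=-37.882
  mode + wants cross > 0 → take C=(0.7606,5.0069) (cross=37.882)
ex = (C−B)/|BC| = (0.3423,0.9396); ey = (-0.9396,0.3423)
P = B + 3.37·ex + -2.86·ey = (2.8898,2.4964)

2.89 2.50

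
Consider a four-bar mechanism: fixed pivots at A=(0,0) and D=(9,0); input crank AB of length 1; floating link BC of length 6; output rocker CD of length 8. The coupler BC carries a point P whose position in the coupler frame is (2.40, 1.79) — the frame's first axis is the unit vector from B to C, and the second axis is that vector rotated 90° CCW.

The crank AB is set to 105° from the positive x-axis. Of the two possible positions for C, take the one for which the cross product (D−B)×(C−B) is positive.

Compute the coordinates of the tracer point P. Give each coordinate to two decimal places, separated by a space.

-0.21 3.96

A=(0,0), D=(9.00,0)
B = A + 1.00·(cos105°, sin105°) = (-0.2588, 0.9659)
|BD| = 9.3091
circle(B,6.00) ∩ circle(D,8.00): a=3.1506, h=5.1062
  candidates: C₊=(3.4046,5.7177) cross=47.534; C₋=(2.3450,-4.4397) cross=-47.534
  mode + wants cross > 0 → take C=(3.4046,5.7177) (cross=47.534)
ex = (C−B)/|BC| = (0.6106,0.7920); ey = (-0.7920,0.6106)
P = B + 2.40·ex + 1.79·ey = (-0.2110,3.9596)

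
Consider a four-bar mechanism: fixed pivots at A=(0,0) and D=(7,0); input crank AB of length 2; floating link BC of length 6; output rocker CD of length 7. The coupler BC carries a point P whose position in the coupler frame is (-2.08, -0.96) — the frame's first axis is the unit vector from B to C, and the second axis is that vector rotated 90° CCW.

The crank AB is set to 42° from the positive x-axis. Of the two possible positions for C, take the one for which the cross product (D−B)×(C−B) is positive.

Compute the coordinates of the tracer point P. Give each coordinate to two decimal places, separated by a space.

A=(0,0), D=(7.00,0)
B = A + 2.00·(cos42°, sin42°) = (1.4863, 1.3383)
|BD| = 5.6738
circle(B,6.00) ∩ circle(D,7.00): a=1.6913, h=5.7567
  candidates: C₊=(4.4877,6.5336) cross=32.662; C₋=(1.7720,-4.6549) cross=-32.662
  mode + wants cross > 0 → take C=(4.4877,6.5336) (cross=32.662)
ex = (C−B)/|BC| = (0.5002,0.8659); ey = (-0.8659,0.5002)
P = B + -2.08·ex + -0.96·ey = (1.2771,-0.9430)

1.28 -0.94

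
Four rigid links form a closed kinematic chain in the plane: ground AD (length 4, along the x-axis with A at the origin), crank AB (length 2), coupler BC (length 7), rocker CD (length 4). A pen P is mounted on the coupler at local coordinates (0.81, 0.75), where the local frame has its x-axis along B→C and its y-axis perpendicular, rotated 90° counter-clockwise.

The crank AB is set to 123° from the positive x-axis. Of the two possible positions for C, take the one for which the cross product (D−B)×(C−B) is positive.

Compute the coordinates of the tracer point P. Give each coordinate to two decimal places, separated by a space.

-0.52 2.63

A=(0,0), D=(4.00,0)
B = A + 2.00·(cos123°, sin123°) = (-1.0893, 1.6773)
|BD| = 5.3586
circle(B,7.00) ∩ circle(D,4.00): a=5.7585, h=3.9800
  candidates: C₊=(5.6256,3.6548) cross=21.327; C₋=(3.1340,-3.9051) cross=-21.327
  mode + wants cross > 0 → take C=(5.6256,3.6548) (cross=21.327)
ex = (C−B)/|BC| = (0.9593,0.2825); ey = (-0.2825,0.9593)
P = B + 0.81·ex + 0.75·ey = (-0.5241,2.6256)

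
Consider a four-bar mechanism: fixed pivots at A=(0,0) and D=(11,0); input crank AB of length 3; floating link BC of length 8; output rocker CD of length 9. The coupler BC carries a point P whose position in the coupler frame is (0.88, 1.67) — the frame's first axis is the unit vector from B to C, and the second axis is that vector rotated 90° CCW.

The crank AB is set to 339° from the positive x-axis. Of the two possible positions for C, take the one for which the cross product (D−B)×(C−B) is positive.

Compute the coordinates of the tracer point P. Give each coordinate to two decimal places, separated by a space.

A=(0,0), D=(11.00,0)
B = A + 3.00·(cos339°, sin339°) = (2.8007, -1.0751)
|BD| = 8.2694
circle(B,8.00) ∩ circle(D,9.00): a=3.1068, h=7.3721
  candidates: C₊=(4.9228,6.6383) cross=60.963; C₋=(6.8397,-7.9807) cross=-60.963
  mode + wants cross > 0 → take C=(4.9228,6.6383) (cross=60.963)
ex = (C−B)/|BC| = (0.2653,0.9642); ey = (-0.9642,0.2653)
P = B + 0.88·ex + 1.67·ey = (1.4240,0.2163)

1.42 0.22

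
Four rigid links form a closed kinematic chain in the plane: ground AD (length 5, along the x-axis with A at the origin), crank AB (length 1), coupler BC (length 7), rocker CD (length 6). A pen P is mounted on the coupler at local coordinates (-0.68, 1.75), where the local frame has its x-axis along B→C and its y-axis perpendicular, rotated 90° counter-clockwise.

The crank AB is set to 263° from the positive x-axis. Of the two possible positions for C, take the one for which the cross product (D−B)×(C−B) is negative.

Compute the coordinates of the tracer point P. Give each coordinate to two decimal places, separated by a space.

A=(0,0), D=(5.00,0)
B = A + 1.00·(cos263°, sin263°) = (-0.1219, -0.9925)
|BD| = 5.2172
circle(B,7.00) ∩ circle(D,6.00): a=3.8545, h=5.8432
  candidates: C₊=(2.5505,5.4772) cross=30.485; C₋=(4.7739,-5.9957) cross=-30.485
  mode - wants cross < 0 → take C=(4.7739,-5.9957) (cross=-30.485)
ex = (C−B)/|BC| = (0.6994,-0.7147); ey = (0.7147,0.6994)
P = B + -0.68·ex + 1.75·ey = (0.6533,0.7174)

0.65 0.72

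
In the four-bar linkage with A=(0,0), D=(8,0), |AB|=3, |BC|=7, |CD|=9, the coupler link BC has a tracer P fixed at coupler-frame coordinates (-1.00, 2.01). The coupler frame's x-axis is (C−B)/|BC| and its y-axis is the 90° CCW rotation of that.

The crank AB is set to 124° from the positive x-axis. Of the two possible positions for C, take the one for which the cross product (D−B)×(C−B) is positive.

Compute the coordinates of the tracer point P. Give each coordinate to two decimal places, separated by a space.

-3.82 3.14

A=(0,0), D=(8.00,0)
B = A + 3.00·(cos124°, sin124°) = (-1.6776, 2.4871)
|BD| = 9.9921
circle(B,7.00) ∩ circle(D,9.00): a=3.3948, h=6.1217
  candidates: C₊=(3.1341,7.5712) cross=61.169; C₋=(0.0866,-4.2869) cross=-61.169
  mode + wants cross > 0 → take C=(3.1341,7.5712) (cross=61.169)
ex = (C−B)/|BC| = (0.6874,0.7263); ey = (-0.7263,0.6874)
P = B + -1.00·ex + 2.01·ey = (-3.8248,3.1425)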